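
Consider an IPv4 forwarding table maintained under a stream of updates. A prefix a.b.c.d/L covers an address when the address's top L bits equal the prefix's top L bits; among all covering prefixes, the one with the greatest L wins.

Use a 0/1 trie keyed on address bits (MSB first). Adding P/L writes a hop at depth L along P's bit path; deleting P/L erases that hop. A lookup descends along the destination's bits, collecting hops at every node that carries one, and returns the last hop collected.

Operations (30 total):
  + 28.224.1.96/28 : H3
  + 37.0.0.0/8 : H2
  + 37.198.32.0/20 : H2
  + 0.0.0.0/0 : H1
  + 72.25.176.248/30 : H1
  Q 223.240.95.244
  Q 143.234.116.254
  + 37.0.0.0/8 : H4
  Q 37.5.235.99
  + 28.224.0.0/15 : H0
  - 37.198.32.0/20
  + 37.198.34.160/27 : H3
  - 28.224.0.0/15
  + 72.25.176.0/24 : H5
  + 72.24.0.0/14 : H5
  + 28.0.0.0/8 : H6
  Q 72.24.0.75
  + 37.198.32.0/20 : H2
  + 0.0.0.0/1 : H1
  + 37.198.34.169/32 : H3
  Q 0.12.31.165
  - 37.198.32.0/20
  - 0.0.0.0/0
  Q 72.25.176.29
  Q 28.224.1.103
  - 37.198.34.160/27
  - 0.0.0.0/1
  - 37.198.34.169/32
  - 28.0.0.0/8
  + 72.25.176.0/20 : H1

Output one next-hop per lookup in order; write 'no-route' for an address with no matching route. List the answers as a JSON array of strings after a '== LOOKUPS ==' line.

Process each operation:
  add 28.224.1.96/28 -> H3 at depth 28
  add 37.0.0.0/8 -> H2 at depth 8
  add 37.198.32.0/20 -> H2 at depth 20
  add 0.0.0.0/0 -> H1 at depth 0
  add 72.25.176.248/30 -> H1 at depth 30
  Q 223.240.95.244: descend ε ; hops seen [H1] ; pick H1
  Q 143.234.116.254: descend ε ; hops seen [H1] ; pick H1
  add 37.0.0.0/8 -> H4 at depth 8
  Q 37.5.235.99: descend 00100101 ; hops seen [H1,H4] ; pick H4
  add 28.224.0.0/15 -> H0 at depth 15
  del 37.198.32.0/20 (clear depth 20)
  add 37.198.34.160/27 -> H3 at depth 27
  del 28.224.0.0/15 (clear depth 15)
  add 72.25.176.0/24 -> H5 at depth 24
  add 72.24.0.0/14 -> H5 at depth 14
  add 28.0.0.0/8 -> H6 at depth 8
  Q 72.24.0.75: descend 010010000001100 ; hops seen [H1,H5] ; pick H5
  add 37.198.32.0/20 -> H2 at depth 20
  add 0.0.0.0/1 -> H1 at depth 1
  add 37.198.34.169/32 -> H3 at depth 32
  Q 0.12.31.165: descend 000 ; hops seen [H1,H1] ; pick H1
  del 37.198.32.0/20 (clear depth 20)
  del 0.0.0.0/0 (clear depth 0)
  Q 72.25.176.29: descend 010010000001100110110000 ; hops seen [H1,H5,H5] ; pick H5
  Q 28.224.1.103: descend 0001110011100000000000010110 ; hops seen [H1,H6,H3] ; pick H3
  del 37.198.34.160/27 (clear depth 27)
  del 0.0.0.0/1 (clear depth 1)
  del 37.198.34.169/32 (clear depth 32)
  del 28.0.0.0/8 (clear depth 8)
  add 72.25.176.0/20 -> H1 at depth 20

== LOOKUPS ==
["H1","H1","H4","H5","H1","H5","H3"]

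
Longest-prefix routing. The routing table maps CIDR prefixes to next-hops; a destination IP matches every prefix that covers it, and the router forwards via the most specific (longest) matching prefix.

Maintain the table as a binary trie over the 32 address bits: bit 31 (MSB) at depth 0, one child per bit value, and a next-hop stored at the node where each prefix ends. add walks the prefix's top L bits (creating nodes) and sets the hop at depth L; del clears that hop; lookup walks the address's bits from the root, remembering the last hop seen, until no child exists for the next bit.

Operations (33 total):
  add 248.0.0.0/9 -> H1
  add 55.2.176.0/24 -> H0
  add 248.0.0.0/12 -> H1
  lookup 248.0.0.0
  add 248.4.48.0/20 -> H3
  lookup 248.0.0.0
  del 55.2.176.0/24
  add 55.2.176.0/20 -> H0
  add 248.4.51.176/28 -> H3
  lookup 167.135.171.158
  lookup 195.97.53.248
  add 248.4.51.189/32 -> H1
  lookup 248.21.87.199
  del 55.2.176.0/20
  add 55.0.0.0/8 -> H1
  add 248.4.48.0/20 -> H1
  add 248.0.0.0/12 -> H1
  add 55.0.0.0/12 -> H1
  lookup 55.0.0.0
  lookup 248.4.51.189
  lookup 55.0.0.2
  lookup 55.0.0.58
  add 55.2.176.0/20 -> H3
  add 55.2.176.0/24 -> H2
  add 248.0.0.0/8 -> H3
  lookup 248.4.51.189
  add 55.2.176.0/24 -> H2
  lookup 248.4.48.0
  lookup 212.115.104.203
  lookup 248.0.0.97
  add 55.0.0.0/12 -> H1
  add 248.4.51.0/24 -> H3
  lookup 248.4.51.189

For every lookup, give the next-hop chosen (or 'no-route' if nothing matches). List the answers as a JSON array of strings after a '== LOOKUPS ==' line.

Apply in order:
  + 248.0.0.0/9 (H1) depth=9
  + 55.2.176.0/24 (H0) depth=24
  + 248.0.0.0/12 (H1) depth=12
  Q 248.0.0.0: descend 111110000000 ; hops seen [H1,H1] ; pick H1
  + 248.4.48.0/20 (H3) depth=20
  Q 248.0.0.0: descend 1111100000000 ; hops seen [H1,H1] ; pick H1
  - 55.2.176.0/24 clear@24
  + 55.2.176.0/20 (H0) depth=20
  + 248.4.51.176/28 (H3) depth=28
  Q 167.135.171.158: descend 1 ; hops seen [∅] ; pick no-route
  Q 195.97.53.248: descend 11 ; hops seen [∅] ; pick no-route
  + 248.4.51.189/32 (H1) depth=32
  Q 248.21.87.199: descend 11111000000 ; hops seen [H1] ; pick H1
  - 55.2.176.0/20 clear@20
  + 55.0.0.0/8 (H1) depth=8
  + 248.4.48.0/20 (H1) depth=20
  + 248.0.0.0/12 (H1) depth=12
  + 55.0.0.0/12 (H1) depth=12
  Q 55.0.0.0: descend 00110111000000 ; hops seen [H1,H1] ; pick H1
  Q 248.4.51.189: descend 11111000000001000011001110111101 ; hops seen [H1,H1,H1,H3,H1] ; pick H1
  Q 55.0.0.2: descend 00110111000000 ; hops seen [H1,H1] ; pick H1
  Q 55.0.0.58: descend 00110111000000 ; hops seen [H1,H1] ; pick H1
  + 55.2.176.0/20 (H3) depth=20
  + 55.2.176.0/24 (H2) depth=24
  + 248.0.0.0/8 (H3) depth=8
  Q 248.4.51.189: descend 11111000000001000011001110111101 ; hops seen [H3,H1,H1,H1,H3,H1] ; pick H1
  + 55.2.176.0/24 (H2) depth=24
  Q 248.4.48.0: descend 1111100000000100001100 ; hops seen [H3,H1,H1,H1] ; pick H1
  Q 212.115.104.203: descend 11 ; hops seen [∅] ; pick no-route
  Q 248.0.0.97: descend 1111100000000 ; hops seen [H3,H1,H1] ; pick H1
  + 55.0.0.0/12 (H1) depth=12
  + 248.4.51.0/24 (H3) depth=24
  Q 248.4.51.189: descend 11111000000001000011001110111101 ; hops seen [H3,H1,H1,H1,H3,H3,H1] ; pick H1

== LOOKUPS ==
["H1","H1","no-route","no-route","H1","H1","H1","H1","H1","H1","H1","no-route","H1","H1"]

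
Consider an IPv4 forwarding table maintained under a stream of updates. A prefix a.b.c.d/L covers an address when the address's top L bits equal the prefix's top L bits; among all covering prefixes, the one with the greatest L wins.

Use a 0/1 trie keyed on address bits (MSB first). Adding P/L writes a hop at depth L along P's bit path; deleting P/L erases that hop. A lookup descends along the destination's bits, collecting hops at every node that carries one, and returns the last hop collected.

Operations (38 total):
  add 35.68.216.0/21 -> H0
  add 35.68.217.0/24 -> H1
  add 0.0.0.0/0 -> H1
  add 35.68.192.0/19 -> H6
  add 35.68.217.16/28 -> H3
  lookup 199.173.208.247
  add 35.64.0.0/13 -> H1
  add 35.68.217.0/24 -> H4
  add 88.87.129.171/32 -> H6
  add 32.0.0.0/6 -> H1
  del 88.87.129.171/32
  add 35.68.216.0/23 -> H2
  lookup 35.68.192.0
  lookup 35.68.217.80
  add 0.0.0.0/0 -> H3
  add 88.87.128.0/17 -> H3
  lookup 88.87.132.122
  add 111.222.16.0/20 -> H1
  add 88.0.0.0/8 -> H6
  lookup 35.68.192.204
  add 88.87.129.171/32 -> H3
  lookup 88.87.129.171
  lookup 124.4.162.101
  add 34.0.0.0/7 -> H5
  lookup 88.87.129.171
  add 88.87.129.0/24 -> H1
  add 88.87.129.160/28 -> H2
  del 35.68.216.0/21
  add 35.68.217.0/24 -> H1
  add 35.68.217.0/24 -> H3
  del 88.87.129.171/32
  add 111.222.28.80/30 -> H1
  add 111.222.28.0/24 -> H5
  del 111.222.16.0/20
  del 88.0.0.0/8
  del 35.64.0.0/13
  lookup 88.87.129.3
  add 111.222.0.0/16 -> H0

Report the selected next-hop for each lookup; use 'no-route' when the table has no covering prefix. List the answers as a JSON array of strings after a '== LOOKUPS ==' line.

Apply in order:
  add 35.68.216.0/21 -> H0 at depth 21
  add 35.68.217.0/24 -> H1 at depth 24
  add 0.0.0.0/0 -> H1 at depth 0
  add 35.68.192.0/19 -> H6 at depth 19
  add 35.68.217.16/28 -> H3 at depth 28
  ? 199.173.208.247  path d0:H1  best=H1
  add 35.64.0.0/13 -> H1 at depth 13
  add 35.68.217.0/24 -> H4 at depth 24
  add 88.87.129.171/32 -> H6 at depth 32
  add 32.0.0.0/6 -> H1 at depth 6
  del 88.87.129.171/32 (clear depth 32)
  add 35.68.216.0/23 -> H2 at depth 23
  ? 35.68.192.0  path d0:H1→d1:-→d2:-→d3:-→d4:-→d5:-→d6:H1→d7:-→d8:-→d9:-→d10:-→d11:-→d12:-→d13:H1→d14:-→d15:-→d16:-→d17:-→d18:-→d19:H6  best=H6
  ? 35.68.217.80  path d0:H1→d1:-→d2:-→d3:-→d4:-→d5:-→d6:H1→d7:-→d8:-→d9:-→d10:-→d11:-→d12:-→d13:H1→d14:-→d15:-→d16:-→d17:-→d18:-→d19:H6→d20:-→d21:H0→d22:-→d23:H2→d24:H4→d25:-  best=H4
  add 0.0.0.0/0 -> H3 at depth 0
  add 88.87.128.0/17 -> H3 at depth 17
  ? 88.87.132.122  path d0:H3→d1:-→d2:-→d3:-→d4:-→d5:-→d6:-→d7:-→d8:-→d9:-→d10:-→d11:-→d12:-→d13:-→d14:-→d15:-→d16:-→d17:H3→d18:-→d19:-→d20:-→d21:-  best=H3
  add 111.222.16.0/20 -> H1 at depth 20
  add 88.0.0.0/8 -> H6 at depth 8
  ? 35.68.192.204  path d0:H3→d1:-→d2:-→d3:-→d4:-→d5:-→d6:H1→d7:-→d8:-→d9:-→d10:-→d11:-→d12:-→d13:H1→d14:-→d15:-→d16:-→d17:-→d18:-→d19:H6  best=H6
  add 88.87.129.171/32 -> H3 at depth 32
  ? 88.87.129.171  path d0:H3→d1:-→d2:-→d3:-→d4:-→d5:-→d6:-→d7:-→d8:H6→d9:-→d10:-→d11:-→d12:-→d13:-→d14:-→d15:-→d16:-→d17:H3→d18:-→d19:-→d20:-→d21:-→d22:-→d23:-→d24:-→d25:-→d26:-→d27:-→d28:-→d29:-→d30:-→d31:-→d32:H3  best=H3
  ? 124.4.162.101  path d0:H3→d1:-→d2:-→d3:-  best=H3
  add 34.0.0.0/7 -> H5 at depth 7
  ? 88.87.129.171  path d0:H3→d1:-→d2:-→d3:-→d4:-→d5:-→d6:-→d7:-→d8:H6→d9:-→d10:-→d11:-→d12:-→d13:-→d14:-→d15:-→d16:-→d17:H3→d18:-→d19:-→d20:-→d21:-→d22:-→d23:-→d24:-→d25:-→d26:-→d27:-→d28:-→d29:-→d30:-→d31:-→d32:H3  best=H3
  add 88.87.129.0/24 -> H1 at depth 24
  add 88.87.129.160/28 -> H2 at depth 28
  del 35.68.216.0/21 (clear depth 21)
  add 35.68.217.0/24 -> H1 at depth 24
  add 35.68.217.0/24 -> H3 at depth 24
  del 88.87.129.171/32 (clear depth 32)
  add 111.222.28.80/30 -> H1 at depth 30
  add 111.222.28.0/24 -> H5 at depth 24
  del 111.222.16.0/20 (clear depth 20)
  del 88.0.0.0/8 (clear depth 8)
  del 35.64.0.0/13 (clear depth 13)
  ? 88.87.129.3  path d0:H3→d1:-→d2:-→d3:-→d4:-→d5:-→d6:-→d7:-→d8:-→d9:-→d10:-→d11:-→d12:-→d13:-→d14:-→d15:-→d16:-→d17:H3→d18:-→d19:-→d20:-→d21:-→d22:-→d23:-→d24:H1  best=H1
  add 111.222.0.0/16 -> H0 at depth 16

== LOOKUPS ==
["H1","H6","H4","H3","H6","H3","H3","H3","H1"]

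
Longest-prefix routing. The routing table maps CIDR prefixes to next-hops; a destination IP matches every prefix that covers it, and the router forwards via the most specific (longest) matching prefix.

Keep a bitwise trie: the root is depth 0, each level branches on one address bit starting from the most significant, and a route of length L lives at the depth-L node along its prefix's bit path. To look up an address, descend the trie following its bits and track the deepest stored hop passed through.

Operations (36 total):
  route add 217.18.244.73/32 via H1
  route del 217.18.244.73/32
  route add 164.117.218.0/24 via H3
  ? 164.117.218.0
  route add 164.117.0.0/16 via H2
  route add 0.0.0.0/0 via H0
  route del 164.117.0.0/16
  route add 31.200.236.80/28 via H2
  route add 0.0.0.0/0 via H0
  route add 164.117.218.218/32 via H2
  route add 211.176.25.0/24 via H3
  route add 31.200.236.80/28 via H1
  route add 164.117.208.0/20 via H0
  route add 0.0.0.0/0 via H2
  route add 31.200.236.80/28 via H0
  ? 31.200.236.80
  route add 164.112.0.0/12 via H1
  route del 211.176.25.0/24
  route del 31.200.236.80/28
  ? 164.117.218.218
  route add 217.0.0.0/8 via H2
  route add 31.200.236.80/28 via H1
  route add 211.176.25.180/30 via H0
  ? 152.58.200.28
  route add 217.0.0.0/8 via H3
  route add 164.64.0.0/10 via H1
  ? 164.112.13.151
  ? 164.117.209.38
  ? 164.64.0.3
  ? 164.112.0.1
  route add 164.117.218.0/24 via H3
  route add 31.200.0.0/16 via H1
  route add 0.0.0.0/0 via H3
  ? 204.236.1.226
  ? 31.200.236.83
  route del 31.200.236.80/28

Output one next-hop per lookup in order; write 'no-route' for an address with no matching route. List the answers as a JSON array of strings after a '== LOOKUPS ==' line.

Process each operation:
  add 217.18.244.73/32 -> H1 at depth 32
  del 217.18.244.73/32 (clear depth 32)
  add 164.117.218.0/24 -> H3 at depth 24
  Q 164.117.218.0: descend 101001000111010111011010 ; hops seen [H3] ; pick H3
  add 164.117.0.0/16 -> H2 at depth 16
  add 0.0.0.0/0 -> H0 at depth 0
  del 164.117.0.0/16 (clear depth 16)
  add 31.200.236.80/28 -> H2 at depth 28
  add 0.0.0.0/0 -> H0 at depth 0
  add 164.117.218.218/32 -> H2 at depth 32
  add 211.176.25.0/24 -> H3 at depth 24
  add 31.200.236.80/28 -> H1 at depth 28
  add 164.117.208.0/20 -> H0 at depth 20
  add 0.0.0.0/0 -> H2 at depth 0
  add 31.200.236.80/28 -> H0 at depth 28
  Q 31.200.236.80: descend 0001111111001000111011000101 ; hops seen [H2,H0] ; pick H0
  add 164.112.0.0/12 -> H1 at depth 12
  del 211.176.25.0/24 (clear depth 24)
  del 31.200.236.80/28 (clear depth 28)
  Q 164.117.218.218: descend 10100100011101011101101011011010 ; hops seen [H2,H1,H0,H3,H2] ; pick H2
  add 217.0.0.0/8 -> H2 at depth 8
  add 31.200.236.80/28 -> H1 at depth 28
  add 211.176.25.180/30 -> H0 at depth 30
  Q 152.58.200.28: descend 10 ; hops seen [H2] ; pick H2
  add 217.0.0.0/8 -> H3 at depth 8
  add 164.64.0.0/10 -> H1 at depth 10
  Q 164.112.13.151: descend 1010010001110 ; hops seen [H2,H1,H1] ; pick H1
  Q 164.117.209.38: descend 10100100011101011101 ; hops seen [H2,H1,H1,H0] ; pick H0
  Q 164.64.0.3: descend 1010010001 ; hops seen [H2,H1] ; pick H1
  Q 164.112.0.1: descend 1010010001110 ; hops seen [H2,H1,H1] ; pick H1
  add 164.117.218.0/24 -> H3 at depth 24
  add 31.200.0.0/16 -> H1 at depth 16
  add 0.0.0.0/0 -> H3 at depth 0
  Q 204.236.1.226: descend 110 ; hops seen [H3] ; pick H3
  Q 31.200.236.83: descend 0001111111001000111011000101 ; hops seen [H3,H1,H1] ; pick H1
  del 31.200.236.80/28 (clear depth 28)

== LOOKUPS ==
["H3","H0","H2","H2","H1","H0","H1","H1","H3","H1"]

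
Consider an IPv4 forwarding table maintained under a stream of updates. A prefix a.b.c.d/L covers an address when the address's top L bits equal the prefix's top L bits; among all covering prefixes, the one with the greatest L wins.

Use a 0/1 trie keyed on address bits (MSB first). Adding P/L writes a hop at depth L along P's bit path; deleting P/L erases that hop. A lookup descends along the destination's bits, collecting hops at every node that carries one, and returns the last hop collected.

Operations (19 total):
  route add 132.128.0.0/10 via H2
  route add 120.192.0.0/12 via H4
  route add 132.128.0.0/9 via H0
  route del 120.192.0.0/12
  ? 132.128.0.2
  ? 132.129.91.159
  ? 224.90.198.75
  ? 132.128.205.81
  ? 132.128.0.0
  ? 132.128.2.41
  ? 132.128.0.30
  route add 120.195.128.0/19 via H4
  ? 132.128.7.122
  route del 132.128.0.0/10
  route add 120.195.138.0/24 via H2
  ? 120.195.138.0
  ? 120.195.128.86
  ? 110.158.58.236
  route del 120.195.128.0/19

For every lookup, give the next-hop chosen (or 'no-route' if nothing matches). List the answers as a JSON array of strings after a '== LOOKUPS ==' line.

Process each operation:
  add 132.128.0.0/10 -> H2 at depth 10
  add 120.192.0.0/12 -> H4 at depth 12
  add 132.128.0.0/9 -> H0 at depth 9
  - 120.192.0.0/12 clear@12
  lookup 132.128.0.2: bits 1000010010 walk d0:-→d1:-→d2:-→d3:-→d4:-→d5:-→d6:-→d7:-→d8:-→d9:H0→d10:H2 -> H2
  lookup 132.129.91.159: bits 1000010010 walk d0:-→d1:-→d2:-→d3:-→d4:-→d5:-→d6:-→d7:-→d8:-→d9:H0→d10:H2 -> H2
  lookup 224.90.198.75: bits 1 walk d0:-→d1:- -> no-route
  lookup 132.128.205.81: bits 1000010010 walk d0:-→d1:-→d2:-→d3:-→d4:-→d5:-→d6:-→d7:-→d8:-→d9:H0→d10:H2 -> H2
  lookup 132.128.0.0: bits 1000010010 walk d0:-→d1:-→d2:-→d3:-→d4:-→d5:-→d6:-→d7:-→d8:-→d9:H0→d10:H2 -> H2
  lookup 132.128.2.41: bits 1000010010 walk d0:-→d1:-→d2:-→d3:-→d4:-→d5:-→d6:-→d7:-→d8:-→d9:H0→d10:H2 -> H2
  lookup 132.128.0.30: bits 1000010010 walk d0:-→d1:-→d2:-→d3:-→d4:-→d5:-→d6:-→d7:-→d8:-→d9:H0→d10:H2 -> H2
  add 120.195.128.0/19 -> H4 at depth 19
  lookup 132.128.7.122: bits 1000010010 walk d0:-→d1:-→d2:-→d3:-→d4:-→d5:-→d6:-→d7:-→d8:-→d9:H0→d10:H2 -> H2
  - 132.128.0.0/10 clear@10
  add 120.195.138.0/24 -> H2 at depth 24
  lookup 120.195.138.0: bits 011110001100001110001010 walk d0:-→d1:-→d2:-→d3:-→d4:-→d5:-→d6:-→d7:-→d8:-→d9:-→d10:-→d11:-→d12:-→d13:-→d14:-→d15:-→d16:-→d17:-→d18:-→d19:H4→d20:-→d21:-→d22:-→d23:-→d24:H2 -> H2
  lookup 120.195.128.86: bits 01111000110000111000 walk d0:-→d1:-→d2:-→d3:-→d4:-→d5:-→d6:-→d7:-→d8:-→d9:-→d10:-→d11:-→d12:-→d13:-→d14:-→d15:-→d16:-→d17:-→d18:-→d19:H4→d20:- -> H4
  lookup 110.158.58.236: bits 011 walk d0:-→d1:-→d2:-→d3:- -> no-route
  - 120.195.128.0/19 clear@19

== LOOKUPS ==
["H2","H2","no-route","H2","H2","H2","H2","H2","H2","H4","no-route"]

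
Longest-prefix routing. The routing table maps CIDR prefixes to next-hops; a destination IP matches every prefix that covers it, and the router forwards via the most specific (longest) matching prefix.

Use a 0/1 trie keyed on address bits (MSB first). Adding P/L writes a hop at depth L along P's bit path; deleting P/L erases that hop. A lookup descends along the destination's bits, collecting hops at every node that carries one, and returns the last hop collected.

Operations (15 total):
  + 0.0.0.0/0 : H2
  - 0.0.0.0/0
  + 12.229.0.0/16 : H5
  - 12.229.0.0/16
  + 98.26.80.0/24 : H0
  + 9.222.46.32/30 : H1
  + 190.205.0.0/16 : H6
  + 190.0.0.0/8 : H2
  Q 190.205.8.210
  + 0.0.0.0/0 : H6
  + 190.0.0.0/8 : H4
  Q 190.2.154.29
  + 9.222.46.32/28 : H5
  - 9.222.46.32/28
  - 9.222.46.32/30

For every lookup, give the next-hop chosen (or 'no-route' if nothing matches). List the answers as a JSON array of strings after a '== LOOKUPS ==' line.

Process each operation:
  + 0.0.0.0/0 (H2) depth=0
  del 0.0.0.0/0 (clear depth 0)
  + 12.229.0.0/16 (H5) depth=16
  del 12.229.0.0/16 (clear depth 16)
  + 98.26.80.0/24 (H0) depth=24
  + 9.222.46.32/30 (H1) depth=30
  + 190.205.0.0/16 (H6) depth=16
  + 190.0.0.0/8 (H2) depth=8
  ? 190.205.8.210  path d0:-→d1:-→d2:-→d3:-→d4:-→d5:-→d6:-→d7:-→d8:H2→d9:-→d10:-→d11:-→d12:-→d13:-→d14:-→d15:-→d16:H6  best=H6
  + 0.0.0.0/0 (H6) depth=0
  + 190.0.0.0/8 (H4) depth=8
  ? 190.2.154.29  path d0:H6→d1:-→d2:-→d3:-→d4:-→d5:-→d6:-→d7:-→d8:H4  best=H4
  + 9.222.46.32/28 (H5) depth=28
  del 9.222.46.32/28 (clear depth 28)
  del 9.222.46.32/30 (clear depth 30)

== LOOKUPS ==
["H6","H4"]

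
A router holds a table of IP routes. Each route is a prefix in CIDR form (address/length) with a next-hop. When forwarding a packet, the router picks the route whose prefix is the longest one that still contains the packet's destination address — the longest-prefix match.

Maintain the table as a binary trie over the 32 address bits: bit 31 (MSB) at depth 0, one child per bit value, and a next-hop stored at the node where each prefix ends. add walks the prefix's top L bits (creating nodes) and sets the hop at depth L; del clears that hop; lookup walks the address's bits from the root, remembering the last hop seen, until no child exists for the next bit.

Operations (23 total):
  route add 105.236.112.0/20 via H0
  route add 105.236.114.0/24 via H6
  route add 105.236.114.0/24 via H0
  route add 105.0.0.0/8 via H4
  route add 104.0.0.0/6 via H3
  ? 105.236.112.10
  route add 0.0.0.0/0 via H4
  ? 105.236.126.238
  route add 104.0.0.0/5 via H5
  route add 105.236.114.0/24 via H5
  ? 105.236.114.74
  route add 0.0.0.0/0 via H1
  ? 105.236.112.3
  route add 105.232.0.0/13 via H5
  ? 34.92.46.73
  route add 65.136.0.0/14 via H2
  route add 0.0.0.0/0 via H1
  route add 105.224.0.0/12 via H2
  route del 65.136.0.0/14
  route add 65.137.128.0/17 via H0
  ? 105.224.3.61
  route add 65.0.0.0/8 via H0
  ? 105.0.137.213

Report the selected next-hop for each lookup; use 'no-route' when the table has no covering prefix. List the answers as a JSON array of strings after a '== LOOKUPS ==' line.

Process each operation:
  + 105.236.112.0/20 (H0) depth=20
  + 105.236.114.0/24 (H6) depth=24
  + 105.236.114.0/24 (H0) depth=24
  + 105.0.0.0/8 (H4) depth=8
  + 104.0.0.0/6 (H3) depth=6
  ? 105.236.112.10  path d0:-→d1:-→d2:-→d3:-→d4:-→d5:-→d6:H3→d7:-→d8:H4→d9:-→d10:-→d11:-→d12:-→d13:-→d14:-→d15:-→d16:-→d17:-→d18:-→d19:-→d20:H0→d21:-→d22:-  best=H0
  + 0.0.0.0/0 (H4) depth=0
  ? 105.236.126.238  path d0:H4→d1:-→d2:-→d3:-→d4:-→d5:-→d6:H3→d7:-→d8:H4→d9:-→d10:-→d11:-→d12:-→d13:-→d14:-→d15:-→d16:-→d17:-→d18:-→d19:-→d20:H0  best=H0
  + 104.0.0.0/5 (H5) depth=5
  + 105.236.114.0/24 (H5) depth=24
  ? 105.236.114.74  path d0:H4→d1:-→d2:-→d3:-→d4:-→d5:H5→d6:H3→d7:-→d8:H4→d9:-→d10:-→d11:-→d12:-→d13:-→d14:-→d15:-→d16:-→d17:-→d18:-→d19:-→d20:H0→d21:-→d22:-→d23:-→d24:H5  best=H5
  + 0.0.0.0/0 (H1) depth=0
  ? 105.236.112.3  path d0:H1→d1:-→d2:-→d3:-→d4:-→d5:H5→d6:H3→d7:-→d8:H4→d9:-→d10:-→d11:-→d12:-→d13:-→d14:-→d15:-→d16:-→d17:-→d18:-→d19:-→d20:H0→d21:-→d22:-  best=H0
  + 105.232.0.0/13 (H5) depth=13
  ? 34.92.46.73  path d0:H1→d1:-  best=H1
  + 65.136.0.0/14 (H2) depth=14
  + 0.0.0.0/0 (H1) depth=0
  + 105.224.0.0/12 (H2) depth=12
  - 65.136.0.0/14 clear@14
  + 65.137.128.0/17 (H0) depth=17
  ? 105.224.3.61  path d0:H1→d1:-→d2:-→d3:-→d4:-→d5:H5→d6:H3→d7:-→d8:H4→d9:-→d10:-→d11:-→d12:H2  best=H2
  + 65.0.0.0/8 (H0) depth=8
  ? 105.0.137.213  path d0:H1→d1:-→d2:-→d3:-→d4:-→d5:H5→d6:H3→d7:-→d8:H4  best=H4

== LOOKUPS ==
["H0","H0","H5","H0","H1","H2","H4"]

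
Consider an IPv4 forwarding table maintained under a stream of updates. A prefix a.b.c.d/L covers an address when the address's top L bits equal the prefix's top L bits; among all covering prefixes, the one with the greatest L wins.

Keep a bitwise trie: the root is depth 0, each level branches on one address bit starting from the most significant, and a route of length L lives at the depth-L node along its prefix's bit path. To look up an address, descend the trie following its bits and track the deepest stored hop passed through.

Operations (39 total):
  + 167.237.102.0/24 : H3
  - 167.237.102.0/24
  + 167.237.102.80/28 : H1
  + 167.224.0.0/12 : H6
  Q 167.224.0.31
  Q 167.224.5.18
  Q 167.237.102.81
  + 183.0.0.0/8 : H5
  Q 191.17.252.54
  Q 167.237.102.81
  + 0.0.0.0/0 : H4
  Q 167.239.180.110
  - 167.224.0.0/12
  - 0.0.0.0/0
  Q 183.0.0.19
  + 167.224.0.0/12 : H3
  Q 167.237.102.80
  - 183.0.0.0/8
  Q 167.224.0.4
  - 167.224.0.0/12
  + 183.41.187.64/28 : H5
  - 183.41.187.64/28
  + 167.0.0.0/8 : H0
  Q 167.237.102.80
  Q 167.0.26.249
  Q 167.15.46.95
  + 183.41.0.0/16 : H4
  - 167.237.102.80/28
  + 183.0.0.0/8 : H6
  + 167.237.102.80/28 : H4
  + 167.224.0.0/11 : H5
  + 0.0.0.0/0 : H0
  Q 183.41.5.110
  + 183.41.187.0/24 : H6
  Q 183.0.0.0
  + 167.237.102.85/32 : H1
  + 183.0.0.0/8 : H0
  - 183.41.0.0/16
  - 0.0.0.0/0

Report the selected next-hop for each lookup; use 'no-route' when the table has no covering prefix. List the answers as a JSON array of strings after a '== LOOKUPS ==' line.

Apply in order:
  + 167.237.102.0/24 (H3) depth=24
  del 167.237.102.0/24 (clear depth 24)
  + 167.237.102.80/28 (H1) depth=28
  + 167.224.0.0/12 (H6) depth=12
  ? 167.224.0.31  path d0:-→d1:-→d2:-→d3:-→d4:-→d5:-→d6:-→d7:-→d8:-→d9:-→d10:-→d11:-→d12:H6  best=H6
  ? 167.224.5.18  path d0:-→d1:-→d2:-→d3:-→d4:-→d5:-→d6:-→d7:-→d8:-→d9:-→d10:-→d11:-→d12:H6  best=H6
  ? 167.237.102.81  path d0:-→d1:-→d2:-→d3:-→d4:-→d5:-→d6:-→d7:-→d8:-→d9:-→d10:-→d11:-→d12:H6→d13:-→d14:-→d15:-→d16:-→d17:-→d18:-→d19:-→d20:-→d21:-→d22:-→d23:-→d24:-→d25:-→d26:-→d27:-→d28:H1  best=H1
  + 183.0.0.0/8 (H5) depth=8
  ? 191.17.252.54  path d0:-→d1:-→d2:-→d3:-→d4:-  best=no-route
  ? 167.237.102.81  path d0:-→d1:-→d2:-→d3:-→d4:-→d5:-→d6:-→d7:-→d8:-→d9:-→d10:-→d11:-→d12:H6→d13:-→d14:-→d15:-→d16:-→d17:-→d18:-→d19:-→d20:-→d21:-→d22:-→d23:-→d24:-→d25:-→d26:-→d27:-→d28:H1  best=H1
  + 0.0.0.0/0 (H4) depth=0
  ? 167.239.180.110  path d0:H4→d1:-→d2:-→d3:-→d4:-→d5:-→d6:-→d7:-→d8:-→d9:-→d10:-→d11:-→d12:H6→d13:-→d14:-  best=H6
  del 167.224.0.0/12 (clear depth 12)
  del 0.0.0.0/0 (clear depth 0)
  ? 183.0.0.19  path d0:-→d1:-→d2:-→d3:-→d4:-→d5:-→d6:-→d7:-→d8:H5  best=H5
  + 167.224.0.0/12 (H3) depth=12
  ? 167.237.102.80  path d0:-→d1:-→d2:-→d3:-→d4:-→d5:-→d6:-→d7:-→d8:-→d9:-→d10:-→d11:-→d12:H3→d13:-→d14:-→d15:-→d16:-→d17:-→d18:-→d19:-→d20:-→d21:-→d22:-→d23:-→d24:-→d25:-→d26:-→d27:-→d28:H1  best=H1
  del 183.0.0.0/8 (clear depth 8)
  ? 167.224.0.4  path d0:-→d1:-→d2:-→d3:-→d4:-→d5:-→d6:-→d7:-→d8:-→d9:-→d10:-→d11:-→d12:H3  best=H3
  del 167.224.0.0/12 (clear depth 12)
  + 183.41.187.64/28 (H5) depth=28
  del 183.41.187.64/28 (clear depth 28)
  + 167.0.0.0/8 (H0) depth=8
  ? 167.237.102.80  path d0:-→d1:-→d2:-→d3:-→d4:-→d5:-→d6:-→d7:-→d8:H0→d9:-→d10:-→d11:-→d12:-→d13:-→d14:-→d15:-→d16:-→d17:-→d18:-→d19:-→d20:-→d21:-→d22:-→d23:-→d24:-→d25:-→d26:-→d27:-→d28:H1  best=H1
  ? 167.0.26.249  path d0:-→d1:-→d2:-→d3:-→d4:-→d5:-→d6:-→d7:-→d8:H0  best=H0
  ? 167.15.46.95  path d0:-→d1:-→d2:-→d3:-→d4:-→d5:-→d6:-→d7:-→d8:H0  best=H0
  + 183.41.0.0/16 (H4) depth=16
  del 167.237.102.80/28 (clear depth 28)
  + 183.0.0.0/8 (H6) depth=8
  + 167.237.102.80/28 (H4) depth=28
  + 167.224.0.0/11 (H5) depth=11
  + 0.0.0.0/0 (H0) depth=0
  ? 183.41.5.110  path d0:H0→d1:-→d2:-→d3:-→d4:-→d5:-→d6:-→d7:-→d8:H6→d9:-→d10:-→d11:-→d12:-→d13:-→d14:-→d15:-→d16:H4  best=H4
  + 183.41.187.0/24 (H6) depth=24
  ? 183.0.0.0  path d0:H0→d1:-→d2:-→d3:-→d4:-→d5:-→d6:-→d7:-→d8:H6→d9:-→d10:-  best=H6
  + 167.237.102.85/32 (H1) depth=32
  + 183.0.0.0/8 (H0) depth=8
  del 183.41.0.0/16 (clear depth 16)
  del 0.0.0.0/0 (clear depth 0)

== LOOKUPS ==
["H6","H6","H1","no-route","H1","H6","H5","H1","H3","H1","H0","H0","H4","H6"]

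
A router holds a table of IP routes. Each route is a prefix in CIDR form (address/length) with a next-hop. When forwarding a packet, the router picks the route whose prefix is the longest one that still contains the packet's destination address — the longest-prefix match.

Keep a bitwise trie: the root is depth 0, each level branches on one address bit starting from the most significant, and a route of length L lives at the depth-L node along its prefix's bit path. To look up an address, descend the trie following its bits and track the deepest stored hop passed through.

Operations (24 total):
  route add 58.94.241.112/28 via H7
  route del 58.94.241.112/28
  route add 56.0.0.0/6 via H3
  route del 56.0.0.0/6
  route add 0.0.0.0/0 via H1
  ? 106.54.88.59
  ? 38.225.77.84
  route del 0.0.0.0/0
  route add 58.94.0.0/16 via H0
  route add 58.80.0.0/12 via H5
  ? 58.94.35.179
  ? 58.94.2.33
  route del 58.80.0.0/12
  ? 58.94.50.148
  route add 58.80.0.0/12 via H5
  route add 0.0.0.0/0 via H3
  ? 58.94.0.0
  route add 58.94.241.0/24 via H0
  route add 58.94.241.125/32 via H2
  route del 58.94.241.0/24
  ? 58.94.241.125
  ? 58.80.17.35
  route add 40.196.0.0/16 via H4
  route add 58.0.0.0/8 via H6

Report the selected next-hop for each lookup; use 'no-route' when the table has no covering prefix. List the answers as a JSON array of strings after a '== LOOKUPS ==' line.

Apply in order:
  + 58.94.241.112/28 (H7) depth=28
  del 58.94.241.112/28 (clear depth 28)
  + 56.0.0.0/6 (H3) depth=6
  del 56.0.0.0/6 (clear depth 6)
  + 0.0.0.0/0 (H1) depth=0
  lookup 106.54.88.59: bits 0 walk d0:H1→d1:- -> H1
  lookup 38.225.77.84: bits 001 walk d0:H1→d1:-→d2:-→d3:- -> H1
  del 0.0.0.0/0 (clear depth 0)
  + 58.94.0.0/16 (H0) depth=16
  + 58.80.0.0/12 (H5) depth=12
  lookup 58.94.35.179: bits 0011101001011110 walk d0:-→d1:-→d2:-→d3:-→d4:-→d5:-→d6:-→d7:-→d8:-→d9:-→d10:-→d11:-→d12:H5→d13:-→d14:-→d15:-→d16:H0 -> H0
  lookup 58.94.2.33: bits 0011101001011110 walk d0:-→d1:-→d2:-→d3:-→d4:-→d5:-→d6:-→d7:-→d8:-→d9:-→d10:-→d11:-→d12:H5→d13:-→d14:-→d15:-→d16:H0 -> H0
  del 58.80.0.0/12 (clear depth 12)
  lookup 58.94.50.148: bits 0011101001011110 walk d0:-→d1:-→d2:-→d3:-→d4:-→d5:-→d6:-→d7:-→d8:-→d9:-→d10:-→d11:-→d12:-→d13:-→d14:-→d15:-→d16:H0 -> H0
  + 58.80.0.0/12 (H5) depth=12
  + 0.0.0.0/0 (H3) depth=0
  lookup 58.94.0.0: bits 0011101001011110 walk d0:H3→d1:-→d2:-→d3:-→d4:-→d5:-→d6:-→d7:-→d8:-→d9:-→d10:-→d11:-→d12:H5→d13:-→d14:-→d15:-→d16:H0 -> H0
  + 58.94.241.0/24 (H0) depth=24
  + 58.94.241.125/32 (H2) depth=32
  del 58.94.241.0/24 (clear depth 24)
  lookup 58.94.241.125: bits 00111010010111101111000101111101 walk d0:H3→d1:-→d2:-→d3:-→d4:-→d5:-→d6:-→d7:-→d8:-→d9:-→d10:-→d11:-→d12:H5→d13:-→d14:-→d15:-→d16:H0→d17:-→d18:-→d19:-→d20:-→d21:-→d22:-→d23:-→d24:-→d25:-→d26:-→d27:-→d28:-→d29:-→d30:-→d31:-→d32:H2 -> H2
  lookup 58.80.17.35: bits 001110100101 walk d0:H3→d1:-→d2:-→d3:-→d4:-→d5:-→d6:-→d7:-→d8:-→d9:-→d10:-→d11:-→d12:H5 -> H5
  + 40.196.0.0/16 (H4) depth=16
  + 58.0.0.0/8 (H6) depth=8

== LOOKUPS ==
["H1","H1","H0","H0","H0","H0","H2","H5"]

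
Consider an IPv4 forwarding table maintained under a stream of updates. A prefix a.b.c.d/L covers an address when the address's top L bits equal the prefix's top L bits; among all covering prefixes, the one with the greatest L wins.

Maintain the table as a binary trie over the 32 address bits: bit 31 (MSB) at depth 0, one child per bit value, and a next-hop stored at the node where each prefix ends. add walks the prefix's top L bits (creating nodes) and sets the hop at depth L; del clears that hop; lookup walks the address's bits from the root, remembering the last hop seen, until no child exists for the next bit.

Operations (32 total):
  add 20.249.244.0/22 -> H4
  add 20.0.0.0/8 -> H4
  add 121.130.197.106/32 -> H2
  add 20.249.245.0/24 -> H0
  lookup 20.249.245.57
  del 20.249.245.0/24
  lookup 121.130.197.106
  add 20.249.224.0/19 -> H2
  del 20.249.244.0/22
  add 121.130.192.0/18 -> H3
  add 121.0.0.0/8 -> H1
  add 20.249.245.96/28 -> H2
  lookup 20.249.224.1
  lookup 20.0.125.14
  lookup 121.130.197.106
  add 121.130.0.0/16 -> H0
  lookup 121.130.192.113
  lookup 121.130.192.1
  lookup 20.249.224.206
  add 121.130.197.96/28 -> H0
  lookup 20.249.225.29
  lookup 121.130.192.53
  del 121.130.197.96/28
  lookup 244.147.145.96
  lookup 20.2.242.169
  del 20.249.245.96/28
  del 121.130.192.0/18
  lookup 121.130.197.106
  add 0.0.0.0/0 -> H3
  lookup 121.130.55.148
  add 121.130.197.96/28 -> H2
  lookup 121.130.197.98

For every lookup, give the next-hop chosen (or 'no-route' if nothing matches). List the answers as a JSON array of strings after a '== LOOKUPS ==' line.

Process each operation:
  add 20.249.244.0/22 -> H4 at depth 22
  add 20.0.0.0/8 -> H4 at depth 8
  add 121.130.197.106/32 -> H2 at depth 32
  add 20.249.245.0/24 -> H0 at depth 24
  ? 20.249.245.57  path d0:-→d1:-→d2:-→d3:-→d4:-→d5:-→d6:-→d7:-→d8:H4→d9:-→d10:-→d11:-→d12:-→d13:-→d14:-→d15:-→d16:-→d17:-→d18:-→d19:-→d20:-→d21:-→d22:H4→d23:-→d24:H0  best=H0
  del 20.249.245.0/24 (clear depth 24)
  ? 121.130.197.106  path d0:-→d1:-→d2:-→d3:-→d4:-→d5:-→d6:-→d7:-→d8:-→d9:-→d10:-→d11:-→d12:-→d13:-→d14:-→d15:-→d16:-→d17:-→d18:-→d19:-→d20:-→d21:-→d22:-→d23:-→d24:-→d25:-→d26:-→d27:-→d28:-→d29:-→d30:-→d31:-→d32:H2  best=H2
  add 20.249.224.0/19 -> H2 at depth 19
  del 20.249.244.0/22 (clear depth 22)
  add 121.130.192.0/18 -> H3 at depth 18
  add 121.0.0.0/8 -> H1 at depth 8
  add 20.249.245.96/28 -> H2 at depth 28
  ? 20.249.224.1  path d0:-→d1:-→d2:-→d3:-→d4:-→d5:-→d6:-→d7:-→d8:H4→d9:-→d10:-→d11:-→d12:-→d13:-→d14:-→d15:-→d16:-→d17:-→d18:-→d19:H2  best=H2
  ? 20.0.125.14  path d0:-→d1:-→d2:-→d3:-→d4:-→d5:-→d6:-→d7:-→d8:H4  best=H4
  ? 121.130.197.106  path d0:-→d1:-→d2:-→d3:-→d4:-→d5:-→d6:-→d7:-→d8:H1→d9:-→d10:-→d11:-→d12:-→d13:-→d14:-→d15:-→d16:-→d17:-→d18:H3→d19:-→d20:-→d21:-→d22:-→d23:-→d24:-→d25:-→d26:-→d27:-→d28:-→d29:-→d30:-→d31:-→d32:H2  best=H2
  add 121.130.0.0/16 -> H0 at depth 16
  ? 121.130.192.113  path d0:-→d1:-→d2:-→d3:-→d4:-→d5:-→d6:-→d7:-→d8:H1→d9:-→d10:-→d11:-→d12:-→d13:-→d14:-→d15:-→d16:H0→d17:-→d18:H3→d19:-→d20:-→d21:-  best=H3
  ? 121.130.192.1  path d0:-→d1:-→d2:-→d3:-→d4:-→d5:-→d6:-→d7:-→d8:H1→d9:-→d10:-→d11:-→d12:-→d13:-→d14:-→d15:-→d16:H0→d17:-→d18:H3→d19:-→d20:-→d21:-  best=H3
  ? 20.249.224.206  path d0:-→d1:-→d2:-→d3:-→d4:-→d5:-→d6:-→d7:-→d8:H4→d9:-→d10:-→d11:-→d12:-→d13:-→d14:-→d15:-→d16:-→d17:-→d18:-→d19:H2  best=H2
  add 121.130.197.96/28 -> H0 at depth 28
  ? 20.249.225.29  path d0:-→d1:-→d2:-→d3:-→d4:-→d5:-→d6:-→d7:-→d8:H4→d9:-→d10:-→d11:-→d12:-→d13:-→d14:-→d15:-→d16:-→d17:-→d18:-→d19:H2  best=H2
  ? 121.130.192.53  path d0:-→d1:-→d2:-→d3:-→d4:-→d5:-→d6:-→d7:-→d8:H1→d9:-→d10:-→d11:-→d12:-→d13:-→d14:-→d15:-→d16:H0→d17:-→d18:H3→d19:-→d20:-→d21:-  best=H3
  del 121.130.197.96/28 (clear depth 28)
  ? 244.147.145.96  path d0:-  best=no-route
  ? 20.2.242.169  path d0:-→d1:-→d2:-→d3:-→d4:-→d5:-→d6:-→d7:-→d8:H4  best=H4
  del 20.249.245.96/28 (clear depth 28)
  del 121.130.192.0/18 (clear depth 18)
  ? 121.130.197.106  path d0:-→d1:-→d2:-→d3:-→d4:-→d5:-→d6:-→d7:-→d8:H1→d9:-→d10:-→d11:-→d12:-→d13:-→d14:-→d15:-→d16:H0→d17:-→d18:-→d19:-→d20:-→d21:-→d22:-→d23:-→d24:-→d25:-→d26:-→d27:-→d28:-→d29:-→d30:-→d31:-→d32:H2  best=H2
  add 0.0.0.0/0 -> H3 at depth 0
  ? 121.130.55.148  path d0:H3→d1:-→d2:-→d3:-→d4:-→d5:-→d6:-→d7:-→d8:H1→d9:-→d10:-→d11:-→d12:-→d13:-→d14:-→d15:-→d16:H0  best=H0
  add 121.130.197.96/28 -> H2 at depth 28
  ? 121.130.197.98  path d0:H3→d1:-→d2:-→d3:-→d4:-→d5:-→d6:-→d7:-→d8:H1→d9:-→d10:-→d11:-→d12:-→d13:-→d14:-→d15:-→d16:H0→d17:-→d18:-→d19:-→d20:-→d21:-→d22:-→d23:-→d24:-→d25:-→d26:-→d27:-→d28:H2  best=H2

== LOOKUPS ==
["H0","H2","H2","H4","H2","H3","H3","H2","H2","H3","no-route","H4","H2","H0","H2"]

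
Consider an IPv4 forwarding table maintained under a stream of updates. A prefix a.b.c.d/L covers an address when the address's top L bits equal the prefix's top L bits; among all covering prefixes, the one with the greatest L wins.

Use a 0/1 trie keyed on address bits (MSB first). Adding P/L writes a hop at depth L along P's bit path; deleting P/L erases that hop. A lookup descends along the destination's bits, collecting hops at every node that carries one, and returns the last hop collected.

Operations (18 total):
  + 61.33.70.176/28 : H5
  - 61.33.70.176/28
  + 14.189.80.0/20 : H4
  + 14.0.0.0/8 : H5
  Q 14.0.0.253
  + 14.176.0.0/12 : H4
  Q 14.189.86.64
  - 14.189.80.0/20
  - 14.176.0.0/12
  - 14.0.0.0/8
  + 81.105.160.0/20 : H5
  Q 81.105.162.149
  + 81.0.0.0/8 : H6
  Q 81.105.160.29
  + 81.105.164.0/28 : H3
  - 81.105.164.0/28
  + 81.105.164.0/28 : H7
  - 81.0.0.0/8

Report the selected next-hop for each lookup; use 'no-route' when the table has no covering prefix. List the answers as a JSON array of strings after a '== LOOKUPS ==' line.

Apply in order:
  add 61.33.70.176/28 -> H5 at depth 28
  del 61.33.70.176/28 (clear depth 28)
  add 14.189.80.0/20 -> H4 at depth 20
  add 14.0.0.0/8 -> H5 at depth 8
  lookup 14.0.0.253: bits 00001110 walk d0:-→d1:-→d2:-→d3:-→d4:-→d5:-→d6:-→d7:-→d8:H5 -> H5
  add 14.176.0.0/12 -> H4 at depth 12
  lookup 14.189.86.64: bits 00001110101111010101 walk d0:-→d1:-→d2:-→d3:-→d4:-→d5:-→d6:-→d7:-→d8:H5→d9:-→d10:-→d11:-→d12:H4→d13:-→d14:-→d15:-→d16:-→d17:-→d18:-→d19:-→d20:H4 -> H4
  del 14.189.80.0/20 (clear depth 20)
  del 14.176.0.0/12 (clear depth 12)
  del 14.0.0.0/8 (clear depth 8)
  add 81.105.160.0/20 -> H5 at depth 20
  lookup 81.105.162.149: bits 01010001011010011010 walk d0:-→d1:-→d2:-→d3:-→d4:-→d5:-→d6:-→d7:-→d8:-→d9:-→d10:-→d11:-→d12:-→d13:-→d14:-→d15:-→d16:-→d17:-→d18:-→d19:-→d20:H5 -> H5
  add 81.0.0.0/8 -> H6 at depth 8
  lookup 81.105.160.29: bits 01010001011010011010 walk d0:-→d1:-→d2:-→d3:-→d4:-→d5:-→d6:-→d7:-→d8:H6→d9:-→d10:-→d11:-→d12:-→d13:-→d14:-→d15:-→d16:-→d17:-→d18:-→d19:-→d20:H5 -> H5
  add 81.105.164.0/28 -> H3 at depth 28
  del 81.105.164.0/28 (clear depth 28)
  add 81.105.164.0/28 -> H7 at depth 28
  del 81.0.0.0/8 (clear depth 8)

== LOOKUPS ==
["H5","H4","H5","H5"]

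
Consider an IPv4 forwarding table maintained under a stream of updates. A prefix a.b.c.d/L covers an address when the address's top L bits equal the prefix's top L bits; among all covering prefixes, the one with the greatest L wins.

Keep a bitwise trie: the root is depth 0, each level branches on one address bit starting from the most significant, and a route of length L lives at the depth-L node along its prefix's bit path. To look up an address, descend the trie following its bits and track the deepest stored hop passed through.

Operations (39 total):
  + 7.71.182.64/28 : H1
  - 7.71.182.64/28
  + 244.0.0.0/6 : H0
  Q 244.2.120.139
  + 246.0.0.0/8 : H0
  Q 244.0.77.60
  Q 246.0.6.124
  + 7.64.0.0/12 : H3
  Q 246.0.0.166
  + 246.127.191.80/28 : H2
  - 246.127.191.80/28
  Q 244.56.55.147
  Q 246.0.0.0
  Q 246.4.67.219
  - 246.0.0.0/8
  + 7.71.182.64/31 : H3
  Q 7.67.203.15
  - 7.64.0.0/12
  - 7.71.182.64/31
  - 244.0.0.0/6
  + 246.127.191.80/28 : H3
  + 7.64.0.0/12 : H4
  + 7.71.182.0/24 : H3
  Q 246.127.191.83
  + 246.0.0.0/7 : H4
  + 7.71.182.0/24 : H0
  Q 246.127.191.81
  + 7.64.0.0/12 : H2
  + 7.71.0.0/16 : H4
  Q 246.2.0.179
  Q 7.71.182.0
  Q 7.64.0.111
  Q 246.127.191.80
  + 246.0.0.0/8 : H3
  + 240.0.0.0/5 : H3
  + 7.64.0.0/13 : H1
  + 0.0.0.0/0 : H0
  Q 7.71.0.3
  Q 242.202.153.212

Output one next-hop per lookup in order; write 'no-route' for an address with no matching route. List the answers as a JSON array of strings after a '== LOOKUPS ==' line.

Apply in order:
  + 7.71.182.64/28 (H1) depth=28
  del 7.71.182.64/28 (clear depth 28)
  + 244.0.0.0/6 (H0) depth=6
  Q 244.2.120.139: descend 111101 ; hops seen [H0] ; pick H0
  + 246.0.0.0/8 (H0) depth=8
  Q 244.0.77.60: descend 111101 ; hops seen [H0] ; pick H0
  Q 246.0.6.124: descend 11110110 ; hops seen [H0,H0] ; pick H0
  + 7.64.0.0/12 (H3) depth=12
  Q 246.0.0.166: descend 11110110 ; hops seen [H0,H0] ; pick H0
  + 246.127.191.80/28 (H2) depth=28
  del 246.127.191.80/28 (clear depth 28)
  Q 244.56.55.147: descend 111101 ; hops seen [H0] ; pick H0
  Q 246.0.0.0: descend 111101100 ; hops seen [H0,H0] ; pick H0
  Q 246.4.67.219: descend 111101100 ; hops seen [H0,H0] ; pick H0
  del 246.0.0.0/8 (clear depth 8)
  + 7.71.182.64/31 (H3) depth=31
  Q 7.67.203.15: descend 0000011101000 ; hops seen [H3] ; pick H3
  del 7.64.0.0/12 (clear depth 12)
  del 7.71.182.64/31 (clear depth 31)
  del 244.0.0.0/6 (clear depth 6)
  + 246.127.191.80/28 (H3) depth=28
  + 7.64.0.0/12 (H4) depth=12
  + 7.71.182.0/24 (H3) depth=24
  Q 246.127.191.83: descend 1111011001111111101111110101 ; hops seen [H3] ; pick H3
  + 246.0.0.0/7 (H4) depth=7
  + 7.71.182.0/24 (H0) depth=24
  Q 246.127.191.81: descend 1111011001111111101111110101 ; hops seen [H4,H3] ; pick H3
  + 7.64.0.0/12 (H2) depth=12
  + 7.71.0.0/16 (H4) depth=16
  Q 246.2.0.179: descend 111101100 ; hops seen [H4] ; pick H4
  Q 7.71.182.0: descend 0000011101000111101101100 ; hops seen [H2,H4,H0] ; pick H0
  Q 7.64.0.111: descend 0000011101000 ; hops seen [H2] ; pick H2
  Q 246.127.191.80: descend 1111011001111111101111110101 ; hops seen [H4,H3] ; pick H3
  + 246.0.0.0/8 (H3) depth=8
  + 240.0.0.0/5 (H3) depth=5
  + 7.64.0.0/13 (H1) depth=13
  + 0.0.0.0/0 (H0) depth=0
  Q 7.71.0.3: descend 0000011101000111 ; hops seen [H0,H2,H1,H4] ; pick H4
  Q 242.202.153.212: descend 11110 ; hops seen [H0,H3] ; pick H3

== LOOKUPS ==
["H0","H0","H0","H0","H0","H0","H0","H3","H3","H3","H4","H0","H2","H3","H4","H3"]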